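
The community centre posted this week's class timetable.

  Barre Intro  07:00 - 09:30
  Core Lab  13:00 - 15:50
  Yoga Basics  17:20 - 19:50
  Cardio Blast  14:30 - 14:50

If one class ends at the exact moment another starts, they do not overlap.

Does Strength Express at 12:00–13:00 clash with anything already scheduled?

No — it doesn't clash with anything

Barre Intro: ends 09:30 at or before Strength Express starts 12:00 → clear.
Core Lab: starts 13:00 at or after Strength Express ends 13:00 → clear.
Cardio Blast: starts 14:30 at or after Strength Express ends 13:00 → clear.
Yoga Basics: starts 17:20 at or after Strength Express ends 13:00 → clear.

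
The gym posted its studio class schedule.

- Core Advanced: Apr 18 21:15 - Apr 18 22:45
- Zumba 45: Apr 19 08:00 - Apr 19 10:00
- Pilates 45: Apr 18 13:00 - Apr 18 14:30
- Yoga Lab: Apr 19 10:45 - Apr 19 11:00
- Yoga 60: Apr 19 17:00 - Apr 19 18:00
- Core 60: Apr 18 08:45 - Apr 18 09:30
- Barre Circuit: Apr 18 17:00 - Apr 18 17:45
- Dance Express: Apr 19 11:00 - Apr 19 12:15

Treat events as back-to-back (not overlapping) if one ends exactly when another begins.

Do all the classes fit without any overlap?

Sorted by start: Core 60, Pilates 45, Barre Circuit, Core Advanced, Zumba 45, Yoga Lab, Dance Express, Yoga 60.
Pilates 45 starts after Core 60 ends; Core 60 is clear from here.
Barre Circuit starts after Pilates 45 ends; Pilates 45 is clear from here.
Core Advanced starts after Barre Circuit ends; Barre Circuit is clear from here.
Zumba 45 starts after Core Advanced ends; Core Advanced is clear from here.
Yoga Lab starts after Zumba 45 ends; Zumba 45 is clear from here.
Dance Express starts exactly when Yoga Lab ends (back-to-back, no overlap); Yoga Lab is clear from here.
Yoga 60 starts after Dance Express ends.
Every pair is clear; the schedule has no overlaps.

Yes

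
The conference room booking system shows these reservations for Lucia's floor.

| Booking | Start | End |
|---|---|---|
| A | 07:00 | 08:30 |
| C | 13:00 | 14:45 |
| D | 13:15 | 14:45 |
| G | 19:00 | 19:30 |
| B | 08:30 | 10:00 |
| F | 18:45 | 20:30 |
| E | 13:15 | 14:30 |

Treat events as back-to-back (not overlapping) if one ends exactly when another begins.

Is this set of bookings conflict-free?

No

Sorted by start: A, B, C, D, E, F, G.
B starts exactly when A ends (back-to-back, no overlap); A is clear from here.
C starts after B ends; B is clear from here.
D starts before C ends → C and D overlap.
That's a conflict, so the schedule is not conflict-free.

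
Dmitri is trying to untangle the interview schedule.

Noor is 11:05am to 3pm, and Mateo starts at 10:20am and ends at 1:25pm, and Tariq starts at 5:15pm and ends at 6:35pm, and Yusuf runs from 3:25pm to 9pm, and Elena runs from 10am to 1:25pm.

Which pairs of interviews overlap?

Two intervals overlap when each starts before the other ends.
Sorted by start: Elena, Mateo, Noor, Yusuf, Tariq.
Mateo starts before Elena ends → Elena and Mateo overlap.
Noor starts before Elena ends → Elena and Noor overlap.
Yusuf starts after Elena ends — done with Elena.
Noor starts before Mateo ends → Mateo and Noor overlap.
Yusuf starts after Mateo ends — done with Mateo.
Yusuf starts after Noor ends — done with Noor.
Tariq starts before Yusuf ends → Yusuf and Tariq overlap.

Elena & Mateo, Elena & Noor, Mateo & Noor, Tariq & Yusuf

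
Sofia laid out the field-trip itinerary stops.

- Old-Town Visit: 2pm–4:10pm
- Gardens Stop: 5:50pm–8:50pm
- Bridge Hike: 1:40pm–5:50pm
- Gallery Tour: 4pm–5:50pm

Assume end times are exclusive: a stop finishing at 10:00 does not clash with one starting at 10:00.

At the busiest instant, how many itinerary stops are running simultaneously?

3

Sort all start/end points and keep a running count:
1:40pm start Bridge Hike → 1
2pm start Old-Town Visit → 2
4pm start Gallery Tour → 3
4:10pm end Old-Town Visit → 2
5:50pm end Bridge Hike → 1
5:50pm end Gallery Tour → 0
5:50pm start Gardens Stop → 1
8:50pm end Gardens Stop → 0
Peak is 3, at 4pm (Bridge Hike, Gallery Tour, Old-Town Visit).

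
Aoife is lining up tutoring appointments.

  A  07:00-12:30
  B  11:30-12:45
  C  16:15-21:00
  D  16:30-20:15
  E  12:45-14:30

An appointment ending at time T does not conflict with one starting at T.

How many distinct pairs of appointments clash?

2

Sorted by start: A, B, E, C, D.
B starts before A ends → A and B overlap.
E starts after A ends; A is clear from here.
E starts exactly when B ends (back-to-back, no overlap); B is clear from here.
C starts after E ends; E is clear from here.
D starts before C ends → C and D overlap.
Overlapping pairs: A & B, C & D — 2 in total.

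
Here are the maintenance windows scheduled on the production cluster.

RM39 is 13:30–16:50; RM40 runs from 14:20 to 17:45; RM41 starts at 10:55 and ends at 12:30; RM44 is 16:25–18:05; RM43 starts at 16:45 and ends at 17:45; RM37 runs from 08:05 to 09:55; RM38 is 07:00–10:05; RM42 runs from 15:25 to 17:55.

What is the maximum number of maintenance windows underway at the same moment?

5

Walk through starts and ends in time order (an end at T is processed before a start at T):
07:00 start RM38 → 1
08:05 start RM37 → 2
09:55 end RM37 → 1
10:05 end RM38 → 0
10:55 start RM41 → 1
12:30 end RM41 → 0
13:30 start RM39 → 1
14:20 start RM40 → 2
15:25 start RM42 → 3
16:25 start RM44 → 4
16:45 start RM43 → 5
16:50 end RM39 → 4
17:45 end RM40 → 3
17:45 end RM43 → 2
17:55 end RM42 → 1
18:05 end RM44 → 0
Peak is 5, at 16:45 (RM39, RM40, RM42, RM43, RM44).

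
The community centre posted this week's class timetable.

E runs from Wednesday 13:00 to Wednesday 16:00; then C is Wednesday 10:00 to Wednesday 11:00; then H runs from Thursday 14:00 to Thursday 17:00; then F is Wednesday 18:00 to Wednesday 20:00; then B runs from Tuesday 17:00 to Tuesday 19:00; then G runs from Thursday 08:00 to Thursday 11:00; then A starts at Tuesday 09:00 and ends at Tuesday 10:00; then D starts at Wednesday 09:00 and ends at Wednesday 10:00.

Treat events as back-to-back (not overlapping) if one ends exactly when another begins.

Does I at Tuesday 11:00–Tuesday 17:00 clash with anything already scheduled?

A: ends Tuesday 10:00 at or before I starts Tuesday 11:00 → clear.
B: starts Tuesday 17:00 at or after I ends Tuesday 17:00 → clear.
D: starts Wednesday 09:00 at or after I ends Tuesday 17:00 → clear.
C: starts Wednesday 10:00 at or after I ends Tuesday 17:00 → clear.
E: starts Wednesday 13:00 at or after I ends Tuesday 17:00 → clear.
F: starts Wednesday 18:00 at or after I ends Tuesday 17:00 → clear.
G: starts Thursday 08:00 at or after I ends Tuesday 17:00 → clear.
H: starts Thursday 14:00 at or after I ends Tuesday 17:00 → clear.

No — it doesn't clash with anything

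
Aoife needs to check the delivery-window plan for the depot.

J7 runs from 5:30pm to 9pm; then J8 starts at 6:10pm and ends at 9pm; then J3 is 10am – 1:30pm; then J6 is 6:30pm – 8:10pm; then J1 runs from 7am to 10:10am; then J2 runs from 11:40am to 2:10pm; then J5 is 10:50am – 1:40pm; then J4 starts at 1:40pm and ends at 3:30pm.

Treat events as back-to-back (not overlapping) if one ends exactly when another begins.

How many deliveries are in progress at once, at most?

3

Walk through starts and ends in time order (an end at T is processed before a start at T):
7am start J1 → 1
10am start J3 → 2
10:10am end J1 → 1
10:50am start J5 → 2
11:40am start J2 → 3
1:30pm end J3 → 2
1:40pm end J5 → 1
1:40pm start J4 → 2
2:10pm end J2 → 1
3:30pm end J4 → 0
5:30pm start J7 → 1
6:10pm start J8 → 2
6:30pm start J6 → 3
8:10pm end J6 → 2
9pm end J7 → 1
9pm end J8 → 0
Peak is 3, at 11:40am (J2, J3, J5).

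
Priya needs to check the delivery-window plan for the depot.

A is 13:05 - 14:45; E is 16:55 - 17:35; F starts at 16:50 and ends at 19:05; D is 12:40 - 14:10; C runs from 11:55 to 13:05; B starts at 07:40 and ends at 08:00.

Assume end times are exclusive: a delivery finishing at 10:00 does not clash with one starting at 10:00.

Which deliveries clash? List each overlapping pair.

A & D, C & D, E & F

Two intervals overlap when each starts before the other ends.
Sorted by start: B, C, D, A, F, E.
C starts after B ends — done with B.
D starts before C ends → C and D overlap.
A starts exactly when C ends (back-to-back, no overlap) — done with C.
A starts before D ends → D and A overlap.
F starts after D ends — done with D.
F starts after A ends — done with A.
E starts before F ends → F and E overlap.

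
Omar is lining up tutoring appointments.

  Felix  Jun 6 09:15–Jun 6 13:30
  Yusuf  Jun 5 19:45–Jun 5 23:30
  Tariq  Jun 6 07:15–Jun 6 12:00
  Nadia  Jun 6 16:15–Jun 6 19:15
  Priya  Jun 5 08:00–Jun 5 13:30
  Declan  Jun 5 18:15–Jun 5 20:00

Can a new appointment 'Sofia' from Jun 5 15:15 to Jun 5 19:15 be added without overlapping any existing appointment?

No — it overlaps Declan

Priya: ends Jun 5 13:30 at or before Sofia starts Jun 5 15:15 → clear.
Declan: starts Jun 5 18:15 before Sofia ends Jun 5 19:15, and ends Jun 5 20:00 after Sofia starts Jun 5 15:15 → overlap.
Yusuf: starts Jun 5 19:45 at or after Sofia ends Jun 5 19:15 → clear.
Tariq: starts Jun 6 07:15 at or after Sofia ends Jun 5 19:15 → clear.
Felix: starts Jun 6 09:15 at or after Sofia ends Jun 5 19:15 → clear.
Nadia: starts Jun 6 16:15 at or after Sofia ends Jun 5 19:15 → clear.
Sofia overlaps Declan.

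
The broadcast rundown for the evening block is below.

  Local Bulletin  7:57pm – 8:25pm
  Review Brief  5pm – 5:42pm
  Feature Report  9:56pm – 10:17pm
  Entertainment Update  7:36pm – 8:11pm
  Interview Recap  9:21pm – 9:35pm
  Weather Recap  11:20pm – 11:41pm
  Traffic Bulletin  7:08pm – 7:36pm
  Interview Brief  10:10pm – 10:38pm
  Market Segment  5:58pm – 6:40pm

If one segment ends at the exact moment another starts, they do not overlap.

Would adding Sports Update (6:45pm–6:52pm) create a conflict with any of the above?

No — it doesn't clash with anything

Review Brief: ends 5:42pm at or before Sports Update starts 6:45pm → clear.
Market Segment: ends 6:40pm at or before Sports Update starts 6:45pm → clear.
Traffic Bulletin: starts 7:08pm at or after Sports Update ends 6:52pm → clear.
Entertainment Update: starts 7:36pm at or after Sports Update ends 6:52pm → clear.
Local Bulletin: starts 7:57pm at or after Sports Update ends 6:52pm → clear.
Interview Recap: starts 9:21pm at or after Sports Update ends 6:52pm → clear.
Feature Report: starts 9:56pm at or after Sports Update ends 6:52pm → clear.
Interview Brief: starts 10:10pm at or after Sports Update ends 6:52pm → clear.
Weather Recap: starts 11:20pm at or after Sports Update ends 6:52pm → clear.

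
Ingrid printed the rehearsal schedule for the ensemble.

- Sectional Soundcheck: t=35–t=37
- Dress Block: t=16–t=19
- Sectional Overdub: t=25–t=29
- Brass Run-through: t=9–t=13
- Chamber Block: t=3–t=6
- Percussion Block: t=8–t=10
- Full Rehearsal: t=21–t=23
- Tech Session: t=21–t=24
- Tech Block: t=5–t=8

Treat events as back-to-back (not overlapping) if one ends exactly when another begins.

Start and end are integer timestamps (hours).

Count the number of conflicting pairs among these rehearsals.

3

Sorted by start: Chamber Block, Tech Block, Percussion Block, Brass Run-through, Dress Block, Full Rehearsal, Tech Session, Sectional Overdub, Sectional Soundcheck.
Tech Block starts before Chamber Block ends → Chamber Block and Tech Block overlap.
Percussion Block starts after Chamber Block ends — done with Chamber Block.
Percussion Block starts exactly when Tech Block ends (back-to-back, no overlap) — done with Tech Block.
Brass Run-through starts before Percussion Block ends → Percussion Block and Brass Run-through overlap.
Dress Block starts after Percussion Block ends — done with Percussion Block.
Dress Block starts after Brass Run-through ends — done with Brass Run-through.
Full Rehearsal starts after Dress Block ends — done with Dress Block.
Tech Session starts before Full Rehearsal ends → Full Rehearsal and Tech Session overlap.
Sectional Overdub starts after Full Rehearsal ends — done with Full Rehearsal.
Sectional Overdub starts after Tech Session ends — done with Tech Session.
Sectional Soundcheck starts after Sectional Overdub ends.
Overlapping pairs: Brass Run-through & Percussion Block, Chamber Block & Tech Block, Full Rehearsal & Tech Session — 3 in total.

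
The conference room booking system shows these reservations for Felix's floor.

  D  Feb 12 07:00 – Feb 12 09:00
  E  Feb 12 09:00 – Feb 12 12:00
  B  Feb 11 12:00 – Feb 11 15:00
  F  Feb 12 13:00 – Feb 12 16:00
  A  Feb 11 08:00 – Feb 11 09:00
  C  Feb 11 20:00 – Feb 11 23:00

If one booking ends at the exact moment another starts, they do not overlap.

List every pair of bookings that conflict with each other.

no conflicts

Sorted by start: A, B, C, D, E, F.
B starts after A ends — done with A.
C starts after B ends — done with B.
D starts after C ends — done with C.
E starts exactly when D ends (back-to-back, no overlap) — done with D.
F starts after E ends.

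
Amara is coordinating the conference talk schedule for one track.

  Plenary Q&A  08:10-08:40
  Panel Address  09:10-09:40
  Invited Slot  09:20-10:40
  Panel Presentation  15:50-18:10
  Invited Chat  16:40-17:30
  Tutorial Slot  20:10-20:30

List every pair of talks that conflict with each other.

Sorted by start: Plenary Q&A, Panel Address, Invited Slot, Panel Presentation, Invited Chat, Tutorial Slot.
Panel Address starts after Plenary Q&A ends — done with Plenary Q&A.
Invited Slot starts before Panel Address ends → Panel Address and Invited Slot overlap.
Panel Presentation starts after Panel Address ends — done with Panel Address.
Panel Presentation starts after Invited Slot ends — done with Invited Slot.
Invited Chat starts before Panel Presentation ends → Panel Presentation and Invited Chat overlap.
Tutorial Slot starts after Panel Presentation ends.
Tutorial Slot starts after Invited Chat ends.

Invited Chat & Panel Presentation, Invited Slot & Panel Address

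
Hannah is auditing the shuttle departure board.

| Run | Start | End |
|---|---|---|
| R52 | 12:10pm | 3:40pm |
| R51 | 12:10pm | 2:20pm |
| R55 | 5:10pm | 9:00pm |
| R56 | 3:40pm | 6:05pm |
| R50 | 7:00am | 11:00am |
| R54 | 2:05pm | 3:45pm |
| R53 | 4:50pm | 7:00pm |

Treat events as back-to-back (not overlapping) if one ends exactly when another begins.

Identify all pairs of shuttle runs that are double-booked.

R51 & R52, R51 & R54, R52 & R54, R53 & R55, R53 & R56, R54 & R56, R55 & R56

Check each pair: they overlap iff neither finishes before the other starts.
Sorted by start: R50, R51, R52, R54, R56, R53, R55.
R51 starts after R50 ends — done with R50.
R52 starts before R51 ends → R51 and R52 overlap.
R54 starts before R51 ends → R51 and R54 overlap.
R56 starts after R51 ends — done with R51.
R54 starts before R52 ends → R52 and R54 overlap.
R56 starts exactly when R52 ends (back-to-back, no overlap) — done with R52.
R56 starts before R54 ends → R54 and R56 overlap.
R53 starts after R54 ends — done with R54.
R53 starts before R56 ends → R56 and R53 overlap.
R55 starts before R56 ends → R56 and R55 overlap.
R55 starts before R53 ends → R53 and R55 overlap.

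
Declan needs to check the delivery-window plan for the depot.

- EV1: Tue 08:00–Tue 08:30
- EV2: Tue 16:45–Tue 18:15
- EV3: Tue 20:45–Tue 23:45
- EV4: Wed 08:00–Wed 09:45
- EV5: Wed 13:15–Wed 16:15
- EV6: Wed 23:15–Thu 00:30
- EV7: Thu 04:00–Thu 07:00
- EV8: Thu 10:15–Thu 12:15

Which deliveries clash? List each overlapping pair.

no overlapping pairs

Sorted by start: EV1, EV2, EV3, EV4, EV5, EV6, EV7, EV8.
EV2 starts after EV1 ends — done with EV1.
EV3 starts after EV2 ends — done with EV2.
EV4 starts after EV3 ends — done with EV3.
EV5 starts after EV4 ends — done with EV4.
EV6 starts after EV5 ends — done with EV5.
EV7 starts after EV6 ends — done with EV6.
EV8 starts after EV7 ends.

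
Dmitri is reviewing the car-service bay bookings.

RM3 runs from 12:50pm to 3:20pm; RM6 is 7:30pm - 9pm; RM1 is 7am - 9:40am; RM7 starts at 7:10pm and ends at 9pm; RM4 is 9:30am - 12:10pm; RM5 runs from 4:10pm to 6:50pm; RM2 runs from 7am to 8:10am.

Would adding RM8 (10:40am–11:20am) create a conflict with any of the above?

RM1: ends 9:40am at or before RM8 starts 10:40am → clear.
RM2: ends 8:10am at or before RM8 starts 10:40am → clear.
RM4: starts 9:30am before RM8 ends 11:20am, and ends 12:10pm after RM8 starts 10:40am → overlap.
RM3: starts 12:50pm at or after RM8 ends 11:20am → clear.
RM5: starts 4:10pm at or after RM8 ends 11:20am → clear.
RM7: starts 7:10pm at or after RM8 ends 11:20am → clear.
RM6: starts 7:30pm at or after RM8 ends 11:20am → clear.
RM8 overlaps RM4.

Yes — it overlaps RM4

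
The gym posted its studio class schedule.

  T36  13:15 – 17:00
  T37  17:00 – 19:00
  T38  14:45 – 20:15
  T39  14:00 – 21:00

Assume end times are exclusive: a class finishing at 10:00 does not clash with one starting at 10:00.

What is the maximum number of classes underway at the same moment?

Sweep the timeline, counting +1 at each start and −1 at each end (ends before starts at a tie):
13:15 start T36 → 1
14:00 start T39 → 2
14:45 start T38 → 3
17:00 end T36 → 2
17:00 start T37 → 3
19:00 end T37 → 2
20:15 end T38 → 1
21:00 end T39 → 0
Peak is 3, at 14:45 (T36, T38, T39).

3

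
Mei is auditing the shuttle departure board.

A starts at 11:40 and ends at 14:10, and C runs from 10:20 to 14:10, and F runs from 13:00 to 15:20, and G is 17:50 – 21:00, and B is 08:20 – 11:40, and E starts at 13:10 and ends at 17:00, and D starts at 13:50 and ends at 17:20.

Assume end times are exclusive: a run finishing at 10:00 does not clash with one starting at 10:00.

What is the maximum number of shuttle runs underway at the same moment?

Sort all start/end points and keep a running count:
08:20 start B → 1
10:20 start C → 2
11:40 end B → 1
11:40 start A → 2
13:00 start F → 3
13:10 start E → 4
13:50 start D → 5
14:10 end A → 4
14:10 end C → 3
15:20 end F → 2
17:00 end E → 1
17:20 end D → 0
17:50 start G → 1
21:00 end G → 0
Peak is 5, at 13:50 (A, C, D, E, F).

5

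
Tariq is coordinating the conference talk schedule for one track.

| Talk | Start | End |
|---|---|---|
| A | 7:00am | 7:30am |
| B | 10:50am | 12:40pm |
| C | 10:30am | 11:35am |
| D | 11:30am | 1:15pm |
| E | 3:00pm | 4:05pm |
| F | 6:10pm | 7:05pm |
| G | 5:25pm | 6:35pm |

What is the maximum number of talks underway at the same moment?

Sort all start/end points and keep a running count:
7:00am start A → 1
7:30am end A → 0
10:30am start C → 1
10:50am start B → 2
11:30am start D → 3
11:35am end C → 2
12:40pm end B → 1
1:15pm end D → 0
3:00pm start E → 1
4:05pm end E → 0
5:25pm start G → 1
6:10pm start F → 2
6:35pm end G → 1
7:05pm end F → 0
Peak is 3, at 11:30am (B, C, D).

3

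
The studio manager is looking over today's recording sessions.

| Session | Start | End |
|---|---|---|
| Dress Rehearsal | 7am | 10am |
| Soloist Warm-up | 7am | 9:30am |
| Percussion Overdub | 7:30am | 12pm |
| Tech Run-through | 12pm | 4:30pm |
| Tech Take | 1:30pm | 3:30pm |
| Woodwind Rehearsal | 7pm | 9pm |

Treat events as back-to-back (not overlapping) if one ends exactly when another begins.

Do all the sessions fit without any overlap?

Sorted by start: Dress Rehearsal, Soloist Warm-up, Percussion Overdub, Tech Run-through, Tech Take, Woodwind Rehearsal.
Soloist Warm-up starts before Dress Rehearsal ends → Dress Rehearsal and Soloist Warm-up overlap.
That's a conflict, so the schedule is not conflict-free.

No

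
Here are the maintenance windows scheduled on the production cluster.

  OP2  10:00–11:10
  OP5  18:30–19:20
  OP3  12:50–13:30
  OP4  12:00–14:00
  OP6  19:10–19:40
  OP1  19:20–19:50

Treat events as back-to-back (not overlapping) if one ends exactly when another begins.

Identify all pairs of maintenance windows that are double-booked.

OP1 & OP6, OP3 & OP4, OP5 & OP6

Sorted by start: OP2, OP4, OP3, OP5, OP6, OP1.
OP4 starts after OP2 ends — done with OP2.
OP3 starts before OP4 ends → OP4 and OP3 overlap.
OP5 starts after OP4 ends — done with OP4.
OP5 starts after OP3 ends — done with OP3.
OP6 starts before OP5 ends → OP5 and OP6 overlap.
OP1 starts exactly when OP5 ends (back-to-back, no overlap).
OP1 starts before OP6 ends → OP6 and OP1 overlap.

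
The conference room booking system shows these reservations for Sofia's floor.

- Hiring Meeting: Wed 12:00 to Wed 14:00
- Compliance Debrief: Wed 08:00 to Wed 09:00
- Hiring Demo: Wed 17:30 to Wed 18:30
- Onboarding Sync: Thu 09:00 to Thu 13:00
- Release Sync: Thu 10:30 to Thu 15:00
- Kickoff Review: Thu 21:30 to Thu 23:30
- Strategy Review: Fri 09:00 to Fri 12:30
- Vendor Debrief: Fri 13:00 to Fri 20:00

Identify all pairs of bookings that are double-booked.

Onboarding Sync & Release Sync

Two intervals overlap when each starts before the other ends.
Sorted by start: Compliance Debrief, Hiring Meeting, Hiring Demo, Onboarding Sync, Release Sync, Kickoff Review, Strategy Review, Vendor Debrief.
Hiring Meeting starts after Compliance Debrief ends, so Compliance Debrief has no further overlaps.
Hiring Demo starts after Hiring Meeting ends, so Hiring Meeting has no further overlaps.
Onboarding Sync starts after Hiring Demo ends, so Hiring Demo has no further overlaps.
Release Sync starts before Onboarding Sync ends → Onboarding Sync and Release Sync overlap.
Kickoff Review starts after Onboarding Sync ends, so Onboarding Sync has no further overlaps.
Kickoff Review starts after Release Sync ends, so Release Sync has no further overlaps.
Strategy Review starts after Kickoff Review ends, so Kickoff Review has no further overlaps.
Vendor Debrief starts after Strategy Review ends.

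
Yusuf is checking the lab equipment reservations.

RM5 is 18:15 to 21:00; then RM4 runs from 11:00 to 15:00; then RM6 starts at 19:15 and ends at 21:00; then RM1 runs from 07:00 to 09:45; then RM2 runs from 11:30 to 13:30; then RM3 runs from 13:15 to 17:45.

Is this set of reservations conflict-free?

No

Sorted by start: RM1, RM4, RM2, RM3, RM5, RM6.
RM4 starts after RM1 ends, so RM1 has no further overlaps.
RM2 starts before RM4 ends → RM4 and RM2 overlap.
That's a conflict, so the schedule is not conflict-free.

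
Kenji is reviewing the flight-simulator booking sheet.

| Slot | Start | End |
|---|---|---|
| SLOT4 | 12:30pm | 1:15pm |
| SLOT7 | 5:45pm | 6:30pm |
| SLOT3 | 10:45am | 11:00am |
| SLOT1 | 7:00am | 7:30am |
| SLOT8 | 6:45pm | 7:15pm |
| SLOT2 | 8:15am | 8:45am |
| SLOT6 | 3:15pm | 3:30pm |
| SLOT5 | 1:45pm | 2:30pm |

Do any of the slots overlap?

No

Sorted by start: SLOT1, SLOT2, SLOT3, SLOT4, SLOT5, SLOT6, SLOT7, SLOT8.
SLOT2 starts after SLOT1 ends, so SLOT1 has no further overlaps.
SLOT3 starts after SLOT2 ends, so SLOT2 has no further overlaps.
SLOT4 starts after SLOT3 ends, so SLOT3 has no further overlaps.
SLOT5 starts after SLOT4 ends, so SLOT4 has no further overlaps.
SLOT6 starts after SLOT5 ends, so SLOT5 has no further overlaps.
SLOT7 starts after SLOT6 ends, so SLOT6 has no further overlaps.
SLOT8 starts after SLOT7 ends.
Every pair is clear; the schedule has no overlaps.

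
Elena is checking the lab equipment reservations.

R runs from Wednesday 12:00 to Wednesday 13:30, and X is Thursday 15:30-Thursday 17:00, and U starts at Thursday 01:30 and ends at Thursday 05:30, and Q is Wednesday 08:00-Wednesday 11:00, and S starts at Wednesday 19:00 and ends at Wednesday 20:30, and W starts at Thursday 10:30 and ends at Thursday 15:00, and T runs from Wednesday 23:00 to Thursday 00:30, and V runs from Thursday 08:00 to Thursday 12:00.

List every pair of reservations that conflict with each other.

V & W

Check each pair: they overlap iff neither finishes before the other starts.
Sorted by start: Q, R, S, T, U, V, W, X.
R starts after Q ends — done with Q.
S starts after R ends — done with R.
T starts after S ends — done with S.
U starts after T ends — done with T.
V starts after U ends — done with U.
W starts before V ends → V and W overlap.
X starts after V ends.
X starts after W ends.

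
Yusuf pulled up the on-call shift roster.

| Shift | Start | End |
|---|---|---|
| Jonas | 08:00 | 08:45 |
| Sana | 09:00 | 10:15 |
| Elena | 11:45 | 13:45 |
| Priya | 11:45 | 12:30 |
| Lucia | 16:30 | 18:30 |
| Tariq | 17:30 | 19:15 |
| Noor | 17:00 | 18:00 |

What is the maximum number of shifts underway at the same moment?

3

Sort all start/end points and keep a running count:
08:00 start Jonas → 1
08:45 end Jonas → 0
09:00 start Sana → 1
10:15 end Sana → 0
11:45 start Elena → 1
11:45 start Priya → 2
12:30 end Priya → 1
13:45 end Elena → 0
16:30 start Lucia → 1
17:00 start Noor → 2
17:30 start Tariq → 3
18:00 end Noor → 2
18:30 end Lucia → 1
19:15 end Tariq → 0
Peak is 3, at 17:30 (Lucia, Noor, Tariq).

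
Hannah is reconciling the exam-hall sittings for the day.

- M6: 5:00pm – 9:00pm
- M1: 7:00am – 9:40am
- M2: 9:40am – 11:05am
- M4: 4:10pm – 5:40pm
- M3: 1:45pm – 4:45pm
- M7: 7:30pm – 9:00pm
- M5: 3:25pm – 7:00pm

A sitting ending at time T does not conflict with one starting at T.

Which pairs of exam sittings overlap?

Check each pair: they overlap iff neither finishes before the other starts.
Sorted by start: M1, M2, M3, M5, M4, M6, M7.
M2 starts exactly when M1 ends (back-to-back, no overlap), so M1 has no further overlaps.
M3 starts after M2 ends, so M2 has no further overlaps.
M5 starts before M3 ends → M3 and M5 overlap.
M4 starts before M3 ends → M3 and M4 overlap.
M6 starts after M3 ends, so M3 has no further overlaps.
M4 starts before M5 ends → M5 and M4 overlap.
M6 starts before M5 ends → M5 and M6 overlap.
M7 starts after M5 ends.
M6 starts before M4 ends → M4 and M6 overlap.
M7 starts after M4 ends.
M7 starts before M6 ends → M6 and M7 overlap.

M3 & M4, M3 & M5, M4 & M5, M4 & M6, M5 & M6, M6 & M7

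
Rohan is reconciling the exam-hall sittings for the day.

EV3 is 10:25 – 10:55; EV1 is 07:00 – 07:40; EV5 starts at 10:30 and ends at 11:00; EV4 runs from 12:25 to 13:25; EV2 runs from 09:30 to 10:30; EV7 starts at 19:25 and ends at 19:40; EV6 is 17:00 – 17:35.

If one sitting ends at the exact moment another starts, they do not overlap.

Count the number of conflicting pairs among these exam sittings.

Sorted by start: EV1, EV2, EV3, EV5, EV4, EV6, EV7.
EV2 starts after EV1 ends, so EV1 has no further overlaps.
EV3 starts before EV2 ends → EV2 and EV3 overlap.
EV5 starts exactly when EV2 ends (back-to-back, no overlap), so EV2 has no further overlaps.
EV5 starts before EV3 ends → EV3 and EV5 overlap.
EV4 starts after EV3 ends, so EV3 has no further overlaps.
EV4 starts after EV5 ends, so EV5 has no further overlaps.
EV6 starts after EV4 ends, so EV4 has no further overlaps.
EV7 starts after EV6 ends.
Overlapping pairs: EV2 & EV3, EV3 & EV5 — 2 in total.

2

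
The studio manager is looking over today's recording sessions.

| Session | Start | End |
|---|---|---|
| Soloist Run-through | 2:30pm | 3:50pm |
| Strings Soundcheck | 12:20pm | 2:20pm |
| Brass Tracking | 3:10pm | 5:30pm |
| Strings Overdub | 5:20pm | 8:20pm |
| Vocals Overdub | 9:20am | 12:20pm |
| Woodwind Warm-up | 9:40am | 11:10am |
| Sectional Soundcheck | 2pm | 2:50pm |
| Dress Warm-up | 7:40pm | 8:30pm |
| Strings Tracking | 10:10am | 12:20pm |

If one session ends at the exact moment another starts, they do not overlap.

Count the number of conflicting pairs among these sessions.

8

Check each pair: they overlap iff neither finishes before the other starts.
Sorted by start: Vocals Overdub, Woodwind Warm-up, Strings Tracking, Strings Soundcheck, Sectional Soundcheck, Soloist Run-through, Brass Tracking, Strings Overdub, Dress Warm-up.
Woodwind Warm-up starts before Vocals Overdub ends → Vocals Overdub and Woodwind Warm-up overlap.
Strings Tracking starts before Vocals Overdub ends → Vocals Overdub and Strings Tracking overlap.
Strings Soundcheck starts exactly when Vocals Overdub ends (back-to-back, no overlap), so nothing later overlaps Vocals Overdub either.
Strings Tracking starts before Woodwind Warm-up ends → Woodwind Warm-up and Strings Tracking overlap.
Strings Soundcheck starts after Woodwind Warm-up ends, so nothing later overlaps Woodwind Warm-up either.
Strings Soundcheck starts exactly when Strings Tracking ends (back-to-back, no overlap), so nothing later overlaps Strings Tracking either.
Sectional Soundcheck starts before Strings Soundcheck ends → Strings Soundcheck and Sectional Soundcheck overlap.
Soloist Run-through starts after Strings Soundcheck ends, so nothing later overlaps Strings Soundcheck either.
Soloist Run-through starts before Sectional Soundcheck ends → Sectional Soundcheck and Soloist Run-through overlap.
Brass Tracking starts after Sectional Soundcheck ends, so nothing later overlaps Sectional Soundcheck either.
Brass Tracking starts before Soloist Run-through ends → Soloist Run-through and Brass Tracking overlap.
Strings Overdub starts after Soloist Run-through ends, so nothing later overlaps Soloist Run-through either.
Strings Overdub starts before Brass Tracking ends → Brass Tracking and Strings Overdub overlap.
Dress Warm-up starts after Brass Tracking ends.
Dress Warm-up starts before Strings Overdub ends → Strings Overdub and Dress Warm-up overlap.
Overlapping pairs: Brass Tracking & Soloist Run-through, Brass Tracking & Strings Overdub, Dress Warm-up & Strings Overdub, Sectional Soundcheck & Soloist Run-through, Sectional Soundcheck & Strings Soundcheck, Strings Tracking & Vocals Overdub, Strings Tracking & Woodwind Warm-up, Vocals Overdub & Woodwind Warm-up — 8 in total.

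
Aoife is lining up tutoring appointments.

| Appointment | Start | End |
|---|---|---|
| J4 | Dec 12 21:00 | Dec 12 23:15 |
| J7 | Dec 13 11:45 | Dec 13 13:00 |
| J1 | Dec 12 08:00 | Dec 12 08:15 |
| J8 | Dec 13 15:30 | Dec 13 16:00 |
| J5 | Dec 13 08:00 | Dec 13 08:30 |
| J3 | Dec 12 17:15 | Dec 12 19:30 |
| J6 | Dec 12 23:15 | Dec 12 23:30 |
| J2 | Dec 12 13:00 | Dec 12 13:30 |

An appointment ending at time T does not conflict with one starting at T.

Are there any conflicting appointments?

No

Two intervals overlap when each starts before the other ends.
Sorted by start: J1, J2, J3, J4, J6, J5, J7, J8.
J2 starts after J1 ends, so nothing later overlaps J1 either.
J3 starts after J2 ends, so nothing later overlaps J2 either.
J4 starts after J3 ends, so nothing later overlaps J3 either.
J6 starts exactly when J4 ends (back-to-back, no overlap), so nothing later overlaps J4 either.
J5 starts after J6 ends, so nothing later overlaps J6 either.
J7 starts after J5 ends, so nothing later overlaps J5 either.
J8 starts after J7 ends.
Every pair is clear; the schedule has no overlaps.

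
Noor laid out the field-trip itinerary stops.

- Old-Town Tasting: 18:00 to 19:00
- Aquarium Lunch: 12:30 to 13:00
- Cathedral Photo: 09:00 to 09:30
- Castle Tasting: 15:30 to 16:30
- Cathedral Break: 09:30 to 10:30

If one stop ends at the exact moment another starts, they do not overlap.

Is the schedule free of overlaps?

Check each pair: they overlap iff neither finishes before the other starts.
Sorted by start: Cathedral Photo, Cathedral Break, Aquarium Lunch, Castle Tasting, Old-Town Tasting.
Cathedral Break starts exactly when Cathedral Photo ends (back-to-back, no overlap), so nothing later overlaps Cathedral Photo either.
Aquarium Lunch starts after Cathedral Break ends, so nothing later overlaps Cathedral Break either.
Castle Tasting starts after Aquarium Lunch ends, so nothing later overlaps Aquarium Lunch either.
Old-Town Tasting starts after Castle Tasting ends.
Every pair is clear; the schedule has no overlaps.

Yes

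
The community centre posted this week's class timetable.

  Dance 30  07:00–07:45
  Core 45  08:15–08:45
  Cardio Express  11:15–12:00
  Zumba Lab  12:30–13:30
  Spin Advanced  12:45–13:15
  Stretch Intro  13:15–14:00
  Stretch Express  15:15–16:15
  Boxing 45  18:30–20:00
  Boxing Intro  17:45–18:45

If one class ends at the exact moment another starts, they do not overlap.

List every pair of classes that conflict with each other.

Boxing 45 & Boxing Intro, Spin Advanced & Zumba Lab, Stretch Intro & Zumba Lab

Check each pair: they overlap iff neither finishes before the other starts.
Sorted by start: Dance 30, Core 45, Cardio Express, Zumba Lab, Spin Advanced, Stretch Intro, Stretch Express, Boxing Intro, Boxing 45.
Core 45 starts after Dance 30 ends, so Dance 30 has no further overlaps.
Cardio Express starts after Core 45 ends, so Core 45 has no further overlaps.
Zumba Lab starts after Cardio Express ends, so Cardio Express has no further overlaps.
Spin Advanced starts before Zumba Lab ends → Zumba Lab and Spin Advanced overlap.
Stretch Intro starts before Zumba Lab ends → Zumba Lab and Stretch Intro overlap.
Stretch Express starts after Zumba Lab ends, so Zumba Lab has no further overlaps.
Stretch Intro starts exactly when Spin Advanced ends (back-to-back, no overlap), so Spin Advanced has no further overlaps.
Stretch Express starts after Stretch Intro ends, so Stretch Intro has no further overlaps.
Boxing Intro starts after Stretch Express ends, so Stretch Express has no further overlaps.
Boxing 45 starts before Boxing Intro ends → Boxing Intro and Boxing 45 overlap.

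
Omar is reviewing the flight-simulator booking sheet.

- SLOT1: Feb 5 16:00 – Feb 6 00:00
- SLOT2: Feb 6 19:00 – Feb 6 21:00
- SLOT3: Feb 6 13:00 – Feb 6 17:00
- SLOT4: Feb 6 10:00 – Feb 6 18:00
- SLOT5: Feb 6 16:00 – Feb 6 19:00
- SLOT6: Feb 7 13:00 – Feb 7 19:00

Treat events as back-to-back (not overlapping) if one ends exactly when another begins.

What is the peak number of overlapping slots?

Sweep the timeline, counting +1 at each start and −1 at each end (ends before starts at a tie):
Feb 5 16:00 start SLOT1 → 1
Feb 6 00:00 end SLOT1 → 0
Feb 6 10:00 start SLOT4 → 1
Feb 6 13:00 start SLOT3 → 2
Feb 6 16:00 start SLOT5 → 3
Feb 6 17:00 end SLOT3 → 2
Feb 6 18:00 end SLOT4 → 1
Feb 6 19:00 end SLOT5 → 0
Feb 6 19:00 start SLOT2 → 1
Feb 6 21:00 end SLOT2 → 0
Feb 7 13:00 start SLOT6 → 1
Feb 7 19:00 end SLOT6 → 0
Peak is 3, at Feb 6 16:00 (SLOT3, SLOT4, SLOT5).

3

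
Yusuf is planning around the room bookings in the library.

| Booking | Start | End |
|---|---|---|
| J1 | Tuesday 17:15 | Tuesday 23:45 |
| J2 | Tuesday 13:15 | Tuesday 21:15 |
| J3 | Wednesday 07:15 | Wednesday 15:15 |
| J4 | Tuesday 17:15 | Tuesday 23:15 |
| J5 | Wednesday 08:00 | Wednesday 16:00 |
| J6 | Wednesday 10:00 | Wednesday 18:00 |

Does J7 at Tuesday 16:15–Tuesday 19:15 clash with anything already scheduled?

Yes — it overlaps J1, J2, J4

J2: starts Tuesday 13:15 before J7 ends Tuesday 19:15, and ends Tuesday 21:15 after J7 starts Tuesday 16:15 → overlap.
J1: starts Tuesday 17:15 before J7 ends Tuesday 19:15, and ends Tuesday 23:45 after J7 starts Tuesday 16:15 → overlap.
J4: starts Tuesday 17:15 before J7 ends Tuesday 19:15, and ends Tuesday 23:15 after J7 starts Tuesday 16:15 → overlap.
J3: starts Wednesday 07:15 at or after J7 ends Tuesday 19:15 → clear.
J5: starts Wednesday 08:00 at or after J7 ends Tuesday 19:15 → clear.
J6: starts Wednesday 10:00 at or after J7 ends Tuesday 19:15 → clear.
J7 overlaps J1, J2, J4.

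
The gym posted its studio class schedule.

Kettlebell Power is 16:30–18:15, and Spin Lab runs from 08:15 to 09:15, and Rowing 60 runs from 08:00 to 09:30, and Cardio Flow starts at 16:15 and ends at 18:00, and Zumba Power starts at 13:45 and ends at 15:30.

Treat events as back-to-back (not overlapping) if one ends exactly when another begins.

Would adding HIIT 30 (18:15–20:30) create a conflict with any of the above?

No — it doesn't clash with anything

Rowing 60: ends 09:30 at or before HIIT 30 starts 18:15 → clear.
Spin Lab: ends 09:15 at or before HIIT 30 starts 18:15 → clear.
Zumba Power: ends 15:30 at or before HIIT 30 starts 18:15 → clear.
Cardio Flow: ends 18:00 at or before HIIT 30 starts 18:15 → clear.
Kettlebell Power: ends 18:15 at or before HIIT 30 starts 18:15 → clear.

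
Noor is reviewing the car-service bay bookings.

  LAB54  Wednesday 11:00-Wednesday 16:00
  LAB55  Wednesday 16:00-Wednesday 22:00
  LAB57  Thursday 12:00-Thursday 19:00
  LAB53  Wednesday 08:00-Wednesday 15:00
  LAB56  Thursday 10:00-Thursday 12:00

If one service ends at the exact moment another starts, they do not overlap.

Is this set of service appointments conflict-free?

Sorted by start: LAB53, LAB54, LAB55, LAB56, LAB57.
LAB54 starts before LAB53 ends → LAB53 and LAB54 overlap.
That's a conflict, so the schedule is not conflict-free.

No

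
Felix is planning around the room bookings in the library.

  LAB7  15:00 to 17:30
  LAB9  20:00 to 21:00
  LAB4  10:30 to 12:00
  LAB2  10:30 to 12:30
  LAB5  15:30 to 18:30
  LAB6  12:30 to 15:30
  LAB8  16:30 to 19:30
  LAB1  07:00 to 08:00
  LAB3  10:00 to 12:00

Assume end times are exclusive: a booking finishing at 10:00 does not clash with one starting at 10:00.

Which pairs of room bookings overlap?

LAB2 & LAB3, LAB2 & LAB4, LAB3 & LAB4, LAB5 & LAB7, LAB5 & LAB8, LAB6 & LAB7, LAB7 & LAB8

Two intervals overlap when each starts before the other ends.
Sorted by start: LAB1, LAB3, LAB2, LAB4, LAB6, LAB7, LAB5, LAB8, LAB9.
LAB3 starts after LAB1 ends — done with LAB1.
LAB2 starts before LAB3 ends → LAB3 and LAB2 overlap.
LAB4 starts before LAB3 ends → LAB3 and LAB4 overlap.
LAB6 starts after LAB3 ends — done with LAB3.
LAB4 starts before LAB2 ends → LAB2 and LAB4 overlap.
LAB6 starts exactly when LAB2 ends (back-to-back, no overlap) — done with LAB2.
LAB6 starts after LAB4 ends — done with LAB4.
LAB7 starts before LAB6 ends → LAB6 and LAB7 overlap.
LAB5 starts exactly when LAB6 ends (back-to-back, no overlap) — done with LAB6.
LAB5 starts before LAB7 ends → LAB7 and LAB5 overlap.
LAB8 starts before LAB7 ends → LAB7 and LAB8 overlap.
LAB9 starts after LAB7 ends.
LAB8 starts before LAB5 ends → LAB5 and LAB8 overlap.
LAB9 starts after LAB5 ends.
LAB9 starts after LAB8 ends.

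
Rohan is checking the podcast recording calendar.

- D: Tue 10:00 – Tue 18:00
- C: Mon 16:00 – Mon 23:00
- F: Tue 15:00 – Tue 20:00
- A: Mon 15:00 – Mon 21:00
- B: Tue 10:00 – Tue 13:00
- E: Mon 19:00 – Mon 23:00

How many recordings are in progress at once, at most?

Walk through starts and ends in time order (an end at T is processed before a start at T):
Mon 15:00 start A → 1
Mon 16:00 start C → 2
Mon 19:00 start E → 3
Mon 21:00 end A → 2
Mon 23:00 end C → 1
Mon 23:00 end E → 0
Tue 10:00 start B → 1
Tue 10:00 start D → 2
Tue 13:00 end B → 1
Tue 15:00 start F → 2
Tue 18:00 end D → 1
Tue 20:00 end F → 0
Peak is 3, at Mon 19:00 (A, C, E).

3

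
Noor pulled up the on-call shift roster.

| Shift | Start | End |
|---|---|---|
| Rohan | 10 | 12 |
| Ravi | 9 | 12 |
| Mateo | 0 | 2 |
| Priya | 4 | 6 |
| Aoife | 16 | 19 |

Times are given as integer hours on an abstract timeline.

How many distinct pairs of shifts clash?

Check each pair: they overlap iff neither finishes before the other starts.
Sorted by start: Mateo, Priya, Ravi, Rohan, Aoife.
Priya starts after Mateo ends; Mateo is clear from here.
Ravi starts after Priya ends; Priya is clear from here.
Rohan starts before Ravi ends → Ravi and Rohan overlap.
Aoife starts after Ravi ends.
Aoife starts after Rohan ends.
Overlapping pairs: Ravi & Rohan — 1 in total.

1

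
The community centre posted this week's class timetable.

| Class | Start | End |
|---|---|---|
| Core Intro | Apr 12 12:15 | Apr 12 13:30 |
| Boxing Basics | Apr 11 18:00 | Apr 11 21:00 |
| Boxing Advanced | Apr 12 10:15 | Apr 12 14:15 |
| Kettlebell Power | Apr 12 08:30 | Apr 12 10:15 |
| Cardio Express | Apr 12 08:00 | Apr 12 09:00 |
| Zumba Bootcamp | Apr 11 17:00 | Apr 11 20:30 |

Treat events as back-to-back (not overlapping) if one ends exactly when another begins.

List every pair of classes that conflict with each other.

Boxing Advanced & Core Intro, Boxing Basics & Zumba Bootcamp, Cardio Express & Kettlebell Power

Sorted by start: Zumba Bootcamp, Boxing Basics, Cardio Express, Kettlebell Power, Boxing Advanced, Core Intro.
Boxing Basics starts before Zumba Bootcamp ends → Zumba Bootcamp and Boxing Basics overlap.
Cardio Express starts after Zumba Bootcamp ends — done with Zumba Bootcamp.
Cardio Express starts after Boxing Basics ends — done with Boxing Basics.
Kettlebell Power starts before Cardio Express ends → Cardio Express and Kettlebell Power overlap.
Boxing Advanced starts after Cardio Express ends — done with Cardio Express.
Boxing Advanced starts exactly when Kettlebell Power ends (back-to-back, no overlap) — done with Kettlebell Power.
Core Intro starts before Boxing Advanced ends → Boxing Advanced and Core Intro overlap.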